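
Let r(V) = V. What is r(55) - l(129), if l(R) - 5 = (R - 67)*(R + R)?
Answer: -15946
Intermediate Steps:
l(R) = 5 + 2*R*(-67 + R) (l(R) = 5 + (R - 67)*(R + R) = 5 + (-67 + R)*(2*R) = 5 + 2*R*(-67 + R))
r(55) - l(129) = 55 - (5 - 134*129 + 2*129**2) = 55 - (5 - 17286 + 2*16641) = 55 - (5 - 17286 + 33282) = 55 - 1*16001 = 55 - 16001 = -15946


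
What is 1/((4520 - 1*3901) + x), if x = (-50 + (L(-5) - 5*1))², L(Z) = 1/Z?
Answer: 25/91651 ≈ 0.00027277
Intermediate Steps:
L(Z) = 1/Z
x = 76176/25 (x = (-50 + (1/(-5) - 5*1))² = (-50 + (-⅕ - 5))² = (-50 - 26/5)² = (-276/5)² = 76176/25 ≈ 3047.0)
1/((4520 - 1*3901) + x) = 1/((4520 - 1*3901) + 76176/25) = 1/((4520 - 3901) + 76176/25) = 1/(619 + 76176/25) = 1/(91651/25) = 25/91651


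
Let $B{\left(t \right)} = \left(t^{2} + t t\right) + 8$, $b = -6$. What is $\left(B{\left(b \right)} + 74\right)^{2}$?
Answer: $23716$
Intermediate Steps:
$B{\left(t \right)} = 8 + 2 t^{2}$ ($B{\left(t \right)} = \left(t^{2} + t^{2}\right) + 8 = 2 t^{2} + 8 = 8 + 2 t^{2}$)
$\left(B{\left(b \right)} + 74\right)^{2} = \left(\left(8 + 2 \left(-6\right)^{2}\right) + 74\right)^{2} = \left(\left(8 + 2 \cdot 36\right) + 74\right)^{2} = \left(\left(8 + 72\right) + 74\right)^{2} = \left(80 + 74\right)^{2} = 154^{2} = 23716$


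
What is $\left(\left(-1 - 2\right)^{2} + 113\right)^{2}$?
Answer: $14884$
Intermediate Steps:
$\left(\left(-1 - 2\right)^{2} + 113\right)^{2} = \left(\left(-3\right)^{2} + 113\right)^{2} = \left(9 + 113\right)^{2} = 122^{2} = 14884$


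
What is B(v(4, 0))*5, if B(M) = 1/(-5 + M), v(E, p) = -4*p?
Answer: -1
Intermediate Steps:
B(v(4, 0))*5 = 5/(-5 - 4*0) = 5/(-5 + 0) = 5/(-5) = -⅕*5 = -1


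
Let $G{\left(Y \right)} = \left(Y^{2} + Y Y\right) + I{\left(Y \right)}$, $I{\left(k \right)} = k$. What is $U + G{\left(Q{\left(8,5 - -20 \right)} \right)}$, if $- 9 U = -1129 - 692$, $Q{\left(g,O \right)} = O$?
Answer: $\frac{4432}{3} \approx 1477.3$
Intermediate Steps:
$U = \frac{607}{3}$ ($U = - \frac{-1129 - 692}{9} = \left(- \frac{1}{9}\right) \left(-1821\right) = \frac{607}{3} \approx 202.33$)
$G{\left(Y \right)} = Y + 2 Y^{2}$ ($G{\left(Y \right)} = \left(Y^{2} + Y Y\right) + Y = \left(Y^{2} + Y^{2}\right) + Y = 2 Y^{2} + Y = Y + 2 Y^{2}$)
$U + G{\left(Q{\left(8,5 - -20 \right)} \right)} = \frac{607}{3} + \left(5 - -20\right) \left(1 + 2 \left(5 - -20\right)\right) = \frac{607}{3} + \left(5 + 20\right) \left(1 + 2 \left(5 + 20\right)\right) = \frac{607}{3} + 25 \left(1 + 2 \cdot 25\right) = \frac{607}{3} + 25 \left(1 + 50\right) = \frac{607}{3} + 25 \cdot 51 = \frac{607}{3} + 1275 = \frac{4432}{3}$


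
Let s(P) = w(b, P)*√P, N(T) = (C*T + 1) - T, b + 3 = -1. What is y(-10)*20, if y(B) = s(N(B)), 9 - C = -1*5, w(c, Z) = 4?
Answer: 80*I*√129 ≈ 908.63*I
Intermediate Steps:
b = -4 (b = -3 - 1 = -4)
C = 14 (C = 9 - (-1)*5 = 9 - 1*(-5) = 9 + 5 = 14)
N(T) = 1 + 13*T (N(T) = (14*T + 1) - T = (1 + 14*T) - T = 1 + 13*T)
s(P) = 4*√P
y(B) = 4*√(1 + 13*B)
y(-10)*20 = (4*√(1 + 13*(-10)))*20 = (4*√(1 - 130))*20 = (4*√(-129))*20 = (4*(I*√129))*20 = (4*I*√129)*20 = 80*I*√129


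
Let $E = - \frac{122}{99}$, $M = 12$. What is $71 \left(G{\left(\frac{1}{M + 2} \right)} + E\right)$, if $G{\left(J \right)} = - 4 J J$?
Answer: $- \frac{431467}{4851} \approx -88.944$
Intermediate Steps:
$G{\left(J \right)} = - 4 J^{2}$
$E = - \frac{122}{99}$ ($E = \left(-122\right) \frac{1}{99} = - \frac{122}{99} \approx -1.2323$)
$71 \left(G{\left(\frac{1}{M + 2} \right)} + E\right) = 71 \left(- 4 \left(\frac{1}{12 + 2}\right)^{2} - \frac{122}{99}\right) = 71 \left(- 4 \left(\frac{1}{14}\right)^{2} - \frac{122}{99}\right) = 71 \left(- \frac{4}{196} - \frac{122}{99}\right) = 71 \left(\left(-4\right) \frac{1}{196} - \frac{122}{99}\right) = 71 \left(- \frac{1}{49} - \frac{122}{99}\right) = 71 \left(- \frac{6077}{4851}\right) = - \frac{431467}{4851}$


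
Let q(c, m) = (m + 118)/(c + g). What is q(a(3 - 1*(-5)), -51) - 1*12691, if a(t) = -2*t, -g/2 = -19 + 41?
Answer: -761527/60 ≈ -12692.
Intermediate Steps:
g = -44 (g = -2*(-19 + 41) = -2*22 = -44)
q(c, m) = (118 + m)/(-44 + c) (q(c, m) = (m + 118)/(c - 44) = (118 + m)/(-44 + c))
q(a(3 - 1*(-5)), -51) - 1*12691 = (118 - 51)/(-44 - 2*(3 - 1*(-5))) - 1*12691 = 67/(-44 - 2*(3 + 5)) - 12691 = 67/(-44 - 2*8) - 12691 = 67/(-44 - 16) - 12691 = 67/(-60) - 12691 = -1/60*67 - 12691 = -67/60 - 12691 = -761527/60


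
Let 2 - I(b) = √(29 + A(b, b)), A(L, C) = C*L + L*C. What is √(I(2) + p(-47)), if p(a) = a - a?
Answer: √(2 - √37) ≈ 2.0206*I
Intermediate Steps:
A(L, C) = 2*C*L (A(L, C) = C*L + C*L = 2*C*L)
I(b) = 2 - √(29 + 2*b²) (I(b) = 2 - √(29 + 2*b*b) = 2 - √(29 + 2*b²))
p(a) = 0
√(I(2) + p(-47)) = √((2 - √(29 + 2*2²)) + 0) = √((2 - √(29 + 2*4)) + 0) = √((2 - √(29 + 8)) + 0) = √((2 - √37) + 0) = √(2 - √37)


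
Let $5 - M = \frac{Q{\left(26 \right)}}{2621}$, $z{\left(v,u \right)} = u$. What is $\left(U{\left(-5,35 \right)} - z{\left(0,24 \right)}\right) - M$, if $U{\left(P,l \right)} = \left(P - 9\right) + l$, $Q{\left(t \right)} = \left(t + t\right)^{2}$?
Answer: $- \frac{18264}{2621} \approx -6.9683$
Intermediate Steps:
$Q{\left(t \right)} = 4 t^{2}$ ($Q{\left(t \right)} = \left(2 t\right)^{2} = 4 t^{2}$)
$U{\left(P,l \right)} = -9 + P + l$ ($U{\left(P,l \right)} = \left(-9 + P\right) + l = -9 + P + l$)
$M = \frac{10401}{2621}$ ($M = 5 - \frac{4 \cdot 26^{2}}{2621} = 5 - 4 \cdot 676 \cdot \frac{1}{2621} = 5 - 2704 \cdot \frac{1}{2621} = 5 - \frac{2704}{2621} = \frac{10401}{2621} \approx 3.9683$)
$\left(U{\left(-5,35 \right)} - z{\left(0,24 \right)}\right) - M = \left(\left(-9 - 5 + 35\right) - 24\right) - \frac{10401}{2621} = \left(21 - 24\right) - \frac{10401}{2621} = -3 - \frac{10401}{2621} = - \frac{18264}{2621}$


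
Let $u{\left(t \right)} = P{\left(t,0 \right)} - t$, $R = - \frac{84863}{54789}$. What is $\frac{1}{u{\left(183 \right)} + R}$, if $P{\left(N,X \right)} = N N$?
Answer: $\frac{54789}{1824717571} \approx 3.0026 \cdot 10^{-5}$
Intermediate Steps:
$R = - \frac{84863}{54789}$ ($R = \left(-84863\right) \frac{1}{54789} = - \frac{84863}{54789} \approx -1.5489$)
$P{\left(N,X \right)} = N^{2}$
$u{\left(t \right)} = t^{2} - t$
$\frac{1}{u{\left(183 \right)} + R} = \frac{1}{183 \left(-1 + 183\right) - \frac{84863}{54789}} = \frac{1}{183 \cdot 182 - \frac{84863}{54789}} = \frac{1}{33306 - \frac{84863}{54789}} = \frac{1}{\frac{1824717571}{54789}} = \frac{54789}{1824717571}$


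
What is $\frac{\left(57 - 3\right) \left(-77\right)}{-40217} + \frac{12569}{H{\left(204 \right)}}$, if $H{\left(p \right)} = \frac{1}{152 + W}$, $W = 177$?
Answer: $\frac{166305382775}{40217} \approx 4.1352 \cdot 10^{6}$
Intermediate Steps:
$H{\left(p \right)} = \frac{1}{329}$ ($H{\left(p \right)} = \frac{1}{152 + 177} = \frac{1}{329}$)
$\frac{\left(57 - 3\right) \left(-77\right)}{-40217} + \frac{12569}{H{\left(204 \right)}} = \frac{\left(57 - 3\right) \left(-77\right)}{-40217} + 12569 \frac{1}{\frac{1}{329}} = 54 \left(-77\right) \left(- \frac{1}{40217}\right) + 12569 \cdot 329 = \left(-4158\right) \left(- \frac{1}{40217}\right) + 4135201 = \frac{4158}{40217} + 4135201 = \frac{166305382775}{40217}$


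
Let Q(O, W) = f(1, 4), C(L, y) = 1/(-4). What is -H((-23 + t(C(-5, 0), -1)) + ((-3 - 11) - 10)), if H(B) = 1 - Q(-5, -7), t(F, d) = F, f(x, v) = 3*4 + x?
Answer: 12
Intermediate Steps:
C(L, y) = -¼
f(x, v) = 12 + x
Q(O, W) = 13 (Q(O, W) = 12 + 1 = 13)
H(B) = -12 (H(B) = 1 - 1*13 = 1 - 13 = -12)
-H((-23 + t(C(-5, 0), -1)) + ((-3 - 11) - 10)) = -1*(-12) = 12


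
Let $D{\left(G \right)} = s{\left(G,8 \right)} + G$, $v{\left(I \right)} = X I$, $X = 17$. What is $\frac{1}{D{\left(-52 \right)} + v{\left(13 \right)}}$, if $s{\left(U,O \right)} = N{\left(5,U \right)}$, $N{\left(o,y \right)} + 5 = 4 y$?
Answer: $- \frac{1}{44} \approx -0.022727$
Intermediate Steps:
$N{\left(o,y \right)} = -5 + 4 y$
$s{\left(U,O \right)} = -5 + 4 U$
$v{\left(I \right)} = 17 I$
$D{\left(G \right)} = -5 + 5 G$ ($D{\left(G \right)} = \left(-5 + 4 G\right) + G = -5 + 5 G$)
$\frac{1}{D{\left(-52 \right)} + v{\left(13 \right)}} = \frac{1}{\left(-5 + 5 \left(-52\right)\right) + 17 \cdot 13} = \frac{1}{\left(-5 - 260\right) + 221} = \frac{1}{-265 + 221} = \frac{1}{-44} = - \frac{1}{44}$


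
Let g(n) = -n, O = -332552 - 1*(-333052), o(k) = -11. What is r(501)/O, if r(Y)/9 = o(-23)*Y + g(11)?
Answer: -24849/250 ≈ -99.396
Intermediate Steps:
O = 500 (O = -332552 + 333052 = 500)
r(Y) = -99 - 99*Y (r(Y) = 9*(-11*Y - 1*11) = 9*(-11*Y - 11) = 9*(-11 - 11*Y) = -99 - 99*Y)
r(501)/O = (-99 - 99*501)/500 = (-99 - 49599)*(1/500) = -49698*1/500 = -24849/250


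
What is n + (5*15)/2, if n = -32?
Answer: 11/2 ≈ 5.5000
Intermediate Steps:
n + (5*15)/2 = -32 + (5*15)/2 = -32 + (1/2)*75 = -32 + 75/2 = 11/2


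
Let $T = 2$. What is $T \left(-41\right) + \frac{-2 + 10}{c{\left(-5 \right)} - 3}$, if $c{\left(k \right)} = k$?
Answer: $-83$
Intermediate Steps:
$T \left(-41\right) + \frac{-2 + 10}{c{\left(-5 \right)} - 3} = 2 \left(-41\right) + \frac{-2 + 10}{-5 - 3} = -82 + \frac{8}{-8} = -82 + 8 \left(- \frac{1}{8}\right) = -82 - 1 = -83$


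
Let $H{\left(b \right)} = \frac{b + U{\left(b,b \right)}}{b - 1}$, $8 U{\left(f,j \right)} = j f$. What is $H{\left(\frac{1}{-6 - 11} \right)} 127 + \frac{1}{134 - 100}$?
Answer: $\frac{1913}{272} \approx 7.0331$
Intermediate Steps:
$U{\left(f,j \right)} = \frac{f j}{8}$ ($U{\left(f,j \right)} = \frac{j f}{8} = \frac{f j}{8}$)
$H{\left(b \right)} = \frac{b + \frac{b^{2}}{8}}{-1 + b}$ ($H{\left(b \right)} = \frac{b + \frac{b b}{8}}{b - 1} = \frac{b + \frac{b^{2}}{8}}{-1 + b}$)
$H{\left(\frac{1}{-6 - 11} \right)} 127 + \frac{1}{134 - 100} = \frac{8 + \frac{1}{-6 - 11}}{8 \left(-6 - 11\right) \left(-1 + \frac{1}{-6 - 11}\right)} 127 + \frac{1}{134 - 100} = \frac{8 + \frac{1}{-17}}{8 \left(-17\right) \left(-1 + \frac{1}{-17}\right)} 127 + \frac{1}{34} = \frac{1}{8} \left(- \frac{1}{17}\right) \frac{1}{-1 - \frac{1}{17}} \left(8 - \frac{1}{17}\right) 127 + \frac{1}{34} = \frac{1}{8} \left(- \frac{1}{17}\right) \frac{1}{- \frac{18}{17}} \cdot \frac{135}{17} \cdot 127 + \frac{1}{34} = \frac{1}{8} \left(- \frac{1}{17}\right) \left(- \frac{17}{18}\right) \frac{135}{17} \cdot 127 + \frac{1}{34} = \frac{15}{272} \cdot 127 + \frac{1}{34} = \frac{1905}{272} + \frac{1}{34} = \frac{1913}{272}$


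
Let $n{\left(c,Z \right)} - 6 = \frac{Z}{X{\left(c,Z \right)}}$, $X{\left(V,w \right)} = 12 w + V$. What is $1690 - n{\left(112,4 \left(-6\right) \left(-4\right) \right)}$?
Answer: $\frac{133030}{79} \approx 1683.9$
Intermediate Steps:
$X{\left(V,w \right)} = V + 12 w$
$n{\left(c,Z \right)} = 6 + \frac{Z}{c + 12 Z}$
$1690 - n{\left(112,4 \left(-6\right) \left(-4\right) \right)} = 1690 - \frac{6 \cdot 112 + 73 \cdot 4 \left(-6\right) \left(-4\right)}{112 + 12 \cdot 4 \left(-6\right) \left(-4\right)} = 1690 - \frac{672 + 73 \left(\left(-24\right) \left(-4\right)\right)}{112 + 12 \left(\left(-24\right) \left(-4\right)\right)} = 1690 - \frac{672 + 73 \cdot 96}{112 + 12 \cdot 96} = 1690 - \frac{672 + 7008}{112 + 1152} = 1690 - \frac{1}{1264} \cdot 7680 = 1690 - \frac{480}{79} = \frac{133030}{79}$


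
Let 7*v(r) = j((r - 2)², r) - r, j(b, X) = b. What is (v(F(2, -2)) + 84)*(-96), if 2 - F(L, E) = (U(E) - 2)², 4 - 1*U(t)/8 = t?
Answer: -430095168/7 ≈ -6.1442e+7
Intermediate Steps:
U(t) = 32 - 8*t
F(L, E) = 2 - (30 - 8*E)² (F(L, E) = 2 - ((32 - 8*E) - 2)² = 2 - (30 - 8*E)²)
v(r) = -r/7 + (-2 + r)²/7 (v(r) = ((r - 2)² - r)/7 = ((-2 + r)² - r)/7 = -r/7 + (-2 + r)²/7)
(v(F(2, -2)) + 84)*(-96) = ((-(-898 - 64*(-2)² + 480*(-2))/7 + (-2 + (-898 - 64*(-2)² + 480*(-2)))²/7) + 84)*(-96) = ((-(-898 - 64*4 - 960)/7 + (-2 + (-898 - 64*4 - 960))²/7) + 84)*(-96) = ((-(-898 - 256 - 960)/7 + (-2 + (-898 - 256 - 960))²/7) + 84)*(-96) = ((-⅐*(-2114) + (-2 - 2114)²/7) + 84)*(-96) = ((302 + (⅐)*(-2116)²) + 84)*(-96) = ((302 + (⅐)*4477456) + 84)*(-96) = ((302 + 4477456/7) + 84)*(-96) = (4479570/7 + 84)*(-96) = (4480158/7)*(-96) = -430095168/7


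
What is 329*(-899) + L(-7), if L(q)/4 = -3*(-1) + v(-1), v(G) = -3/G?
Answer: -295747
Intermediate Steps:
L(q) = 24 (L(q) = 4*(-3*(-1) - 3/(-1)) = 4*(3 - 3*(-1)) = 4*(3 + 3) = 4*6 = 24)
329*(-899) + L(-7) = 329*(-899) + 24 = -295771 + 24 = -295747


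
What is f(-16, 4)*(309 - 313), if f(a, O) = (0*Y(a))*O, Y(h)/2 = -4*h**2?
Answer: 0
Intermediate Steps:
Y(h) = -8*h**2 (Y(h) = 2*(-4*h**2) = -8*h**2)
f(a, O) = 0 (f(a, O) = (0*(-8*a**2))*O = 0*O = 0)
f(-16, 4)*(309 - 313) = 0*(309 - 313) = 0*(-4) = 0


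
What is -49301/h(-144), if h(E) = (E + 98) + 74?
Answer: -7043/4 ≈ -1760.8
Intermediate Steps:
h(E) = 172 + E (h(E) = (98 + E) + 74 = 172 + E)
-49301/h(-144) = -49301/(172 - 144) = -49301/28 = -49301*1/28 = -7043/4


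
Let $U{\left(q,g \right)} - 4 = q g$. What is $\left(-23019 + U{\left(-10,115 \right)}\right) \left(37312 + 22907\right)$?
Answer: $-1455192135$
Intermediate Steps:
$U{\left(q,g \right)} = 4 + g q$ ($U{\left(q,g \right)} = 4 + q g = 4 + g q$)
$\left(-23019 + U{\left(-10,115 \right)}\right) \left(37312 + 22907\right) = \left(-23019 + \left(4 + 115 \left(-10\right)\right)\right) \left(37312 + 22907\right) = \left(-23019 + \left(4 - 1150\right)\right) 60219 = \left(-23019 - 1146\right) 60219 = \left(-24165\right) 60219 = -1455192135$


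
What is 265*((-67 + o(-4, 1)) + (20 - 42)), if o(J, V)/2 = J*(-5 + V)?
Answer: -15105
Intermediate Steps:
o(J, V) = 2*J*(-5 + V) (o(J, V) = 2*(J*(-5 + V)) = 2*J*(-5 + V))
265*((-67 + o(-4, 1)) + (20 - 42)) = 265*((-67 + 2*(-4)*(-5 + 1)) + (20 - 42)) = 265*((-67 + 2*(-4)*(-4)) - 22) = 265*((-67 + 32) - 22) = 265*(-35 - 22) = 265*(-57) = -15105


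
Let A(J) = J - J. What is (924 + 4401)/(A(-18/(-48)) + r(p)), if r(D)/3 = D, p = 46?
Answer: 1775/46 ≈ 38.587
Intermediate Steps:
r(D) = 3*D
A(J) = 0
(924 + 4401)/(A(-18/(-48)) + r(p)) = (924 + 4401)/(0 + 3*46) = 5325/(0 + 138) = 5325/138 = 5325*(1/138) = 1775/46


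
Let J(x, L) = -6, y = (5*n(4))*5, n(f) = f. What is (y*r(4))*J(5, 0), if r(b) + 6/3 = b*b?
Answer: -8400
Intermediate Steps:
y = 100 (y = (5*4)*5 = 20*5 = 100)
r(b) = -2 + b² (r(b) = -2 + b*b = -2 + b²)
(y*r(4))*J(5, 0) = (100*(-2 + 4²))*(-6) = (100*(-2 + 16))*(-6) = (100*14)*(-6) = 1400*(-6) = -8400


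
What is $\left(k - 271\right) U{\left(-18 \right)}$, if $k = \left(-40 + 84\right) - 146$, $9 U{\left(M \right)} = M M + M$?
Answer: $-12682$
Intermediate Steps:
$U{\left(M \right)} = \frac{M}{9} + \frac{M^{2}}{9}$ ($U{\left(M \right)} = \frac{M M + M}{9} = \frac{M^{2} + M}{9} = \frac{M + M^{2}}{9} = \frac{M}{9} + \frac{M^{2}}{9}$)
$k = -102$ ($k = 44 - 146 = -102$)
$\left(k - 271\right) U{\left(-18 \right)} = \left(-102 - 271\right) \frac{1}{9} \left(-18\right) \left(1 - 18\right) = - 373 \cdot \frac{1}{9} \left(-18\right) \left(-17\right) = \left(-373\right) 34 = -12682$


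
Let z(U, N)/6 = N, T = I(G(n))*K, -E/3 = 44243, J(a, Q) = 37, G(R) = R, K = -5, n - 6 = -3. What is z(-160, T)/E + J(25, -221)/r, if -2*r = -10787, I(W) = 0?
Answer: 74/10787 ≈ 0.0068601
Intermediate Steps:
n = 3 (n = 6 - 3 = 3)
r = 10787/2 (r = -½*(-10787) = 10787/2 ≈ 5393.5)
E = -132729 (E = -3*44243 = -132729)
T = 0 (T = 0*(-5) = 0)
z(U, N) = 6*N
z(-160, T)/E + J(25, -221)/r = (6*0)/(-132729) + 37/(10787/2) = 0*(-1/132729) + 37*(2/10787) = 0 + 74/10787 = 74/10787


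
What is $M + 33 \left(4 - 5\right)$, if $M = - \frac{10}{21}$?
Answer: $- \frac{703}{21} \approx -33.476$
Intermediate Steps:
$M = - \frac{10}{21}$ ($M = \left(-10\right) \frac{1}{21} = - \frac{10}{21} \approx -0.47619$)
$M + 33 \left(4 - 5\right) = - \frac{10}{21} + 33 \left(4 - 5\right) = - \frac{10}{21} + 33 \left(-1\right) = - \frac{10}{21} - 33 = - \frac{703}{21}$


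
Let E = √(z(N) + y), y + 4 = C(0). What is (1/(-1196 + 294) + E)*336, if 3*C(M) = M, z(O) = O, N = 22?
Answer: -168/451 + 1008*√2 ≈ 1425.2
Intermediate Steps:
C(M) = M/3
y = -4 (y = -4 + (⅓)*0 = -4 + 0 = -4)
E = 3*√2 (E = √(22 - 4) = √18 = 3*√2 ≈ 4.2426)
(1/(-1196 + 294) + E)*336 = (1/(-1196 + 294) + 3*√2)*336 = (1/(-902) + 3*√2)*336 = (-1/902 + 3*√2)*336 = -168/451 + 1008*√2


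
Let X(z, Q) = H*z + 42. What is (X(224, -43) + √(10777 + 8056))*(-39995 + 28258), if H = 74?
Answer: -195045466 - 11737*√18833 ≈ -1.9666e+8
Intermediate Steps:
X(z, Q) = 42 + 74*z (X(z, Q) = 74*z + 42 = 42 + 74*z)
(X(224, -43) + √(10777 + 8056))*(-39995 + 28258) = ((42 + 74*224) + √(10777 + 8056))*(-39995 + 28258) = ((42 + 16576) + √18833)*(-11737) = (16618 + √18833)*(-11737) = -195045466 - 11737*√18833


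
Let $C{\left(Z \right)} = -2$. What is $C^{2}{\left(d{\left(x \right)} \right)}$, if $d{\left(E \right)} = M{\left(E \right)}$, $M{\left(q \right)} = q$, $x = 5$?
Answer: $4$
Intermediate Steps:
$d{\left(E \right)} = E$
$C^{2}{\left(d{\left(x \right)} \right)} = \left(-2\right)^{2} = 4$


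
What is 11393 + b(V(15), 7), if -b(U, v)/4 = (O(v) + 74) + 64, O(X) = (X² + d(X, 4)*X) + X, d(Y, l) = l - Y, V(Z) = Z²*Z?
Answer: 10701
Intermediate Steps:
V(Z) = Z³
O(X) = X + X² + X*(4 - X) (O(X) = (X² + (4 - X)*X) + X = (X² + X*(4 - X)) + X = X + X² + X*(4 - X))
b(U, v) = -552 - 20*v (b(U, v) = -4*((5*v + 74) + 64) = -4*((74 + 5*v) + 64) = -4*(138 + 5*v) = -552 - 20*v)
11393 + b(V(15), 7) = 11393 + (-552 - 20*7) = 11393 + (-552 - 140) = 11393 - 692 = 10701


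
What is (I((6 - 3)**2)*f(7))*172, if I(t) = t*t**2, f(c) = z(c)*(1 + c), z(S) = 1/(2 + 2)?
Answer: 250776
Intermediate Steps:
z(S) = 1/4
f(c) = 1/4 + c/4 (f(c) = (1 + c)/4 = 1/4 + c/4)
I(t) = t**3
(I((6 - 3)**2)*f(7))*172 = (((6 - 3)**2)**3*(1/4 + (1/4)*7))*172 = ((3**2)**3*(1/4 + 7/4))*172 = (9**3*2)*172 = (729*2)*172 = 1458*172 = 250776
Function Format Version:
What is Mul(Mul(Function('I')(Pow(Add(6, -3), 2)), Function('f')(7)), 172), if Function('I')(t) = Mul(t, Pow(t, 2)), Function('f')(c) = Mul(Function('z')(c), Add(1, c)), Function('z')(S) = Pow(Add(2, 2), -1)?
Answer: 250776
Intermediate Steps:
Function('z')(S) = Rational(1, 4) (Function('z')(S) = Pow(4, -1) = Rational(1, 4))
Function('f')(c) = Add(Rational(1, 4), Mul(Rational(1, 4), c)) (Function('f')(c) = Mul(Rational(1, 4), Add(1, c)) = Add(Rational(1, 4), Mul(Rational(1, 4), c)))
Function('I')(t) = Pow(t, 3)
Mul(Mul(Function('I')(Pow(Add(6, -3), 2)), Function('f')(7)), 172) = Mul(Mul(Pow(Pow(Add(6, -3), 2), 3), Add(Rational(1, 4), Mul(Rational(1, 4), 7))), 172) = Mul(Mul(Pow(Pow(3, 2), 3), Add(Rational(1, 4), Rational(7, 4))), 172) = Mul(Mul(Pow(9, 3), 2), 172) = Mul(Mul(729, 2), 172) = Mul(1458, 172) = 250776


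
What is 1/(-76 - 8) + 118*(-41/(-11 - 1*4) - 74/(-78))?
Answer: 2372207/5460 ≈ 434.47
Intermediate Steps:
1/(-76 - 8) + 118*(-41/(-11 - 1*4) - 74/(-78)) = 1/(-84) + 118*(-41/(-11 - 4) - 74*(-1/78)) = -1/84 + 118*(-41/(-15) + 37/39) = -1/84 + 118*(-41*(-1/15) + 37/39) = -1/84 + 118*(41/15 + 37/39) = -1/84 + 118*(718/195) = -1/84 + 84724/195 = 2372207/5460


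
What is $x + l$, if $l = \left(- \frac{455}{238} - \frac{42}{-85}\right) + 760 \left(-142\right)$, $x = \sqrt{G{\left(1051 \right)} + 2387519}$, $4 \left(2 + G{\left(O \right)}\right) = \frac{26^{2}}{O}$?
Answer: $- \frac{18346641}{170} + \frac{2 \sqrt{659313460834}}{1051} \approx -1.0638 \cdot 10^{5}$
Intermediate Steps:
$G{\left(O \right)} = -2 + \frac{169}{O}$ ($G{\left(O \right)} = -2 + \frac{26^{2} \frac{1}{O}}{4} = -2 + \frac{676 \frac{1}{O}}{4} = -2 + \frac{169}{O}$)
$x = \frac{2 \sqrt{659313460834}}{1051}$ ($x = \sqrt{\left(-2 + \frac{169}{1051}\right) + 2387519} = \sqrt{- \frac{1933}{1051} + 2387519} = \sqrt{\frac{2509280536}{1051}} = \frac{2 \sqrt{659313460834}}{1051} \approx 1545.2$)
$l = - \frac{18346641}{170}$ ($l = \left(\left(-455\right) \frac{1}{238} - - \frac{42}{85}\right) - 107920 = \left(- \frac{65}{34} + \frac{42}{85}\right) - 107920 = - \frac{241}{170} - 107920 = - \frac{18346641}{170} \approx -1.0792 \cdot 10^{5}$)
$x + l = \frac{2 \sqrt{659313460834}}{1051} - \frac{18346641}{170} = - \frac{18346641}{170} + \frac{2 \sqrt{659313460834}}{1051}$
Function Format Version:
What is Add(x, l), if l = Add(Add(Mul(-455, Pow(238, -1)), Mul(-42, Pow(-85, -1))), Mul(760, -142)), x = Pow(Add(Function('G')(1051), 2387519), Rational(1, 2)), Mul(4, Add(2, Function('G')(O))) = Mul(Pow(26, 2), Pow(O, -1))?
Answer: Add(Rational(-18346641, 170), Mul(Rational(2, 1051), Pow(659313460834, Rational(1, 2)))) ≈ -1.0638e+5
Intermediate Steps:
Function('G')(O) = Add(-2, Mul(169, Pow(O, -1))) (Function('G')(O) = Add(-2, Mul(Rational(1, 4), Mul(Pow(26, 2), Pow(O, -1)))) = Add(-2, Mul(Rational(1, 4), Mul(676, Pow(O, -1)))) = Add(-2, Mul(169, Pow(O, -1))))
x = Mul(Rational(2, 1051), Pow(659313460834, Rational(1, 2))) (x = Pow(Add(Add(-2, Mul(169, Pow(1051, -1))), 2387519), Rational(1, 2)) = Pow(Add(Add(-2, Mul(169, Rational(1, 1051))), 2387519), Rational(1, 2)) = Pow(Add(Add(-2, Rational(169, 1051)), 2387519), Rational(1, 2)) = Pow(Add(Rational(-1933, 1051), 2387519), Rational(1, 2)) = Pow(Rational(2509280536, 1051), Rational(1, 2)) = Mul(Rational(2, 1051), Pow(659313460834, Rational(1, 2))) ≈ 1545.2)
l = Rational(-18346641, 170) (l = Add(Add(Mul(-455, Rational(1, 238)), Mul(-42, Rational(-1, 85))), -107920) = Add(Add(Rational(-65, 34), Rational(42, 85)), -107920) = Add(Rational(-241, 170), -107920) = Rational(-18346641, 170) ≈ -1.0792e+5)
Add(x, l) = Add(Mul(Rational(2, 1051), Pow(659313460834, Rational(1, 2))), Rational(-18346641, 170)) = Add(Rational(-18346641, 170), Mul(Rational(2, 1051), Pow(659313460834, Rational(1, 2))))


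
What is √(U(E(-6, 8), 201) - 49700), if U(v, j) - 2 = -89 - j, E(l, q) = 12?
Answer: 2*I*√12497 ≈ 223.58*I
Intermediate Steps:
U(v, j) = -87 - j (U(v, j) = 2 + (-89 - j) = -87 - j)
√(U(E(-6, 8), 201) - 49700) = √((-87 - 1*201) - 49700) = √((-87 - 201) - 49700) = √(-288 - 49700) = √(-49988) = 2*I*√12497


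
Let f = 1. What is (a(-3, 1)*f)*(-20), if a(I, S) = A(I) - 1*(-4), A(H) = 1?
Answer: -100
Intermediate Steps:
a(I, S) = 5 (a(I, S) = 1 - 1*(-4) = 1 + 4 = 5)
(a(-3, 1)*f)*(-20) = (5*1)*(-20) = 5*(-20) = -100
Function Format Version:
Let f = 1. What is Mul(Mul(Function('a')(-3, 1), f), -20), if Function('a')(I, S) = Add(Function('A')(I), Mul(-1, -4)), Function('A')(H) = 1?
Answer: -100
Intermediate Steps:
Function('a')(I, S) = 5 (Function('a')(I, S) = Add(1, Mul(-1, -4)) = Add(1, 4) = 5)
Mul(Mul(Function('a')(-3, 1), f), -20) = Mul(Mul(5, 1), -20) = Mul(5, -20) = -100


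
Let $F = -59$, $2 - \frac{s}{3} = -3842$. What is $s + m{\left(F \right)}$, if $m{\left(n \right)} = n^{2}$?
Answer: $15013$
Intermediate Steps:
$s = 11532$ ($s = 6 - -11526 = 6 + 11526 = 11532$)
$s + m{\left(F \right)} = 11532 + \left(-59\right)^{2} = 11532 + 3481 = 15013$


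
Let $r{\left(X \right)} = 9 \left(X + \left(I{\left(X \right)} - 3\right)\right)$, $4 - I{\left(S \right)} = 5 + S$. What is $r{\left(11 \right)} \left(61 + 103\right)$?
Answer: $-5904$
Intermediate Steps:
$I{\left(S \right)} = -1 - S$ ($I{\left(S \right)} = 4 - \left(5 + S\right) = -1 - S$)
$r{\left(X \right)} = -36$ ($r{\left(X \right)} = 9 \left(X - \left(4 + X\right)\right) = 9 \left(-4\right) = -36$)
$r{\left(11 \right)} \left(61 + 103\right) = - 36 \left(61 + 103\right) = \left(-36\right) 164 = -5904$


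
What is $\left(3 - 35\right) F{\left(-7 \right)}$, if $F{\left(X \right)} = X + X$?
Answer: $448$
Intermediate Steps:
$F{\left(X \right)} = 2 X$
$\left(3 - 35\right) F{\left(-7 \right)} = \left(3 - 35\right) 2 \left(-7\right) = \left(3 - 35\right) \left(-14\right) = \left(-32\right) \left(-14\right) = 448$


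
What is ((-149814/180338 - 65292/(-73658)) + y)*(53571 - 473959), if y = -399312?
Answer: 557454969989114141508/3320834101 ≈ 1.6787e+11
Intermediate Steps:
((-149814/180338 - 65292/(-73658)) + y)*(53571 - 473959) = ((-149814/180338 - 65292/(-73658)) - 399312)*(53571 - 473959) = ((-149814*1/180338 - 65292*(-1/73658)) - 399312)*(-420388) = ((-74907/90169 + 32646/36829) - 399312)*(-420388) = (184907271/3320834101 - 399312)*(-420388) = -1326048721631241/3320834101*(-420388) = 557454969989114141508/3320834101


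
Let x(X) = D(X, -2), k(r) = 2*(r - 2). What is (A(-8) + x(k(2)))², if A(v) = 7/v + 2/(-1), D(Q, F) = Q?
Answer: 529/64 ≈ 8.2656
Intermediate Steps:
k(r) = -4 + 2*r (k(r) = 2*(-2 + r) = -4 + 2*r)
A(v) = -2 + 7/v (A(v) = 7/v + 2*(-1) = 7/v - 2 = -2 + 7/v)
x(X) = X
(A(-8) + x(k(2)))² = ((-2 + 7/(-8)) + (-4 + 2*2))² = ((-2 + 7*(-⅛)) + (-4 + 4))² = ((-2 - 7/8) + 0)² = (-23/8 + 0)² = (-23/8)² = 529/64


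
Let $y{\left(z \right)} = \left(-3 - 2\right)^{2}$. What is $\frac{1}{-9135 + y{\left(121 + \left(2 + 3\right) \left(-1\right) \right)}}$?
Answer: $- \frac{1}{9110} \approx -0.00010977$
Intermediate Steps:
$y{\left(z \right)} = 25$ ($y{\left(z \right)} = \left(-5\right)^{2} = 25$)
$\frac{1}{-9135 + y{\left(121 + \left(2 + 3\right) \left(-1\right) \right)}} = \frac{1}{-9135 + 25} = \frac{1}{-9110} = - \frac{1}{9110}$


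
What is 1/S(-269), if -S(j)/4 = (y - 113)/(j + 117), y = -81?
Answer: -19/97 ≈ -0.19588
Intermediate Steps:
S(j) = 776/(117 + j) (S(j) = -4*(-81 - 113)/(j + 117) = -(-776)/(117 + j) = 776/(117 + j))
1/S(-269) = 1/(776/(117 - 269)) = 1/(776/(-152)) = 1/(776*(-1/152)) = 1/(-97/19) = -19/97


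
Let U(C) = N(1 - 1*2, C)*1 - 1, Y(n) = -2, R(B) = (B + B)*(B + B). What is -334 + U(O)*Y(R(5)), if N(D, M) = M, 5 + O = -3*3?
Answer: -304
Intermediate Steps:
R(B) = 4*B² (R(B) = (2*B)*(2*B) = 4*B²)
O = -14 (O = -5 - 3*3 = -5 - 9 = -14)
U(C) = -1 + C (U(C) = C*1 - 1 = C - 1 = -1 + C)
-334 + U(O)*Y(R(5)) = -334 + (-1 - 14)*(-2) = -334 - 15*(-2) = -334 + 30 = -304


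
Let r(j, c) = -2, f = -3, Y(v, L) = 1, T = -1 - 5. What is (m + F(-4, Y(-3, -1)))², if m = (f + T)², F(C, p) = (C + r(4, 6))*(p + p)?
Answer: 4761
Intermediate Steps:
T = -6
F(C, p) = 2*p*(-2 + C) (F(C, p) = (C - 2)*(p + p) = (-2 + C)*(2*p) = 2*p*(-2 + C))
m = 81 (m = (-3 - 6)² = (-9)² = 81)
(m + F(-4, Y(-3, -1)))² = (81 + 2*1*(-2 - 4))² = (81 + 2*1*(-6))² = (81 - 12)² = 69² = 4761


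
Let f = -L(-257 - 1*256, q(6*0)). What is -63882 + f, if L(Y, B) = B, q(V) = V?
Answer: -63882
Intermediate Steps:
f = 0 (f = -6*0 = -1*0 = 0)
-63882 + f = -63882 + 0 = -63882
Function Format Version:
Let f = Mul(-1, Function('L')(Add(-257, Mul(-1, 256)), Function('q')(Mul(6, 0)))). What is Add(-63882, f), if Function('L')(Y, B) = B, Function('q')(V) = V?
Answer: -63882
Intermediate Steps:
f = 0 (f = Mul(-1, Mul(6, 0)) = Mul(-1, 0) = 0)
Add(-63882, f) = Add(-63882, 0) = -63882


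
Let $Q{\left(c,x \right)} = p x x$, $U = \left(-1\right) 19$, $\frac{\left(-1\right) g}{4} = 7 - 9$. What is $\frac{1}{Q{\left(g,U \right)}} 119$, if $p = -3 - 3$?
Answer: $- \frac{119}{2166} \approx -0.05494$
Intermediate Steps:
$g = 8$ ($g = - 4 \left(7 - 9\right) = \left(-4\right) \left(-2\right) = 8$)
$U = -19$
$p = -6$ ($p = -3 - 3 = -6$)
$Q{\left(c,x \right)} = - 6 x^{2}$ ($Q{\left(c,x \right)} = - 6 x x = - 6 x^{2}$)
$\frac{1}{Q{\left(g,U \right)}} 119 = \frac{1}{\left(-6\right) \left(-19\right)^{2}} \cdot 119 = \frac{1}{\left(-6\right) 361} \cdot 119 = \frac{1}{-2166} \cdot 119 = \left(- \frac{1}{2166}\right) 119 = - \frac{119}{2166}$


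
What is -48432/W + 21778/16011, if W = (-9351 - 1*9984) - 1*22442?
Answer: 1685264258/668891547 ≈ 2.5195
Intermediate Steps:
W = -41777 (W = (-9351 - 9984) - 22442 = -19335 - 22442 = -41777)
-48432/W + 21778/16011 = -48432/(-41777) + 21778/16011 = -48432*(-1/41777) + 21778*(1/16011) = 48432/41777 + 21778/16011 = 1685264258/668891547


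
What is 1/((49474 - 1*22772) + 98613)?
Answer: 1/125315 ≈ 7.9799e-6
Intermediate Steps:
1/((49474 - 1*22772) + 98613) = 1/((49474 - 22772) + 98613) = 1/(26702 + 98613) = 1/125315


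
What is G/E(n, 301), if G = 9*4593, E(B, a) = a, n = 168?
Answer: 41337/301 ≈ 137.33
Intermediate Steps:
G = 41337
G/E(n, 301) = 41337/301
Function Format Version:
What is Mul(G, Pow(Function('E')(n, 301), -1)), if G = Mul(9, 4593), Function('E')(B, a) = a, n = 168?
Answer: Rational(41337, 301) ≈ 137.33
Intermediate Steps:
G = 41337
Mul(G, Pow(Function('E')(n, 301), -1)) = Mul(41337, Pow(301, -1)) = Mul(41337, Rational(1, 301)) = Rational(41337, 301)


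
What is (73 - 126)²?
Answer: 2809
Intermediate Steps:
(73 - 126)² = (-53)² = 2809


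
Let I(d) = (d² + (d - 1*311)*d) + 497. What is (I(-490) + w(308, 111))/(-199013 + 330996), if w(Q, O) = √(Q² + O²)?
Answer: 633087/131983 + √107185/131983 ≈ 4.7992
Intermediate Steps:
w(Q, O) = √(O² + Q²)
I(d) = 497 + d² + d*(-311 + d) (I(d) = (d² + (d - 311)*d) + 497 = (d² + (-311 + d)*d) + 497 = (d² + d*(-311 + d)) + 497 = 497 + d² + d*(-311 + d))
(I(-490) + w(308, 111))/(-199013 + 330996) = ((497 - 311*(-490) + 2*(-490)²) + √(111² + 308²))/(-199013 + 330996) = ((497 + 152390 + 2*240100) + √(12321 + 94864))/131983 = ((497 + 152390 + 480200) + √107185)*(1/131983) = (633087 + √107185)*(1/131983) = 633087/131983 + √107185/131983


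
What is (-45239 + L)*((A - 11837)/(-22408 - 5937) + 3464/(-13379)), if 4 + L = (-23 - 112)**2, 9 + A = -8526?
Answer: -4711126174344/379227755 ≈ -12423.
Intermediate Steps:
A = -8535 (A = -9 - 8526 = -8535)
L = 18221 (L = -4 + (-23 - 112)**2 = -4 + (-135)**2 = -4 + 18225 = 18221)
(-45239 + L)*((A - 11837)/(-22408 - 5937) + 3464/(-13379)) = (-45239 + 18221)*((-8535 - 11837)/(-22408 - 5937) + 3464/(-13379)) = -27018*(-20372/(-28345) + 3464*(-1/13379)) = -27018*(-20372*(-1/28345) - 3464/13379) = -27018*(20372/28345 - 3464/13379) = -27018*174369908/379227755 = -4711126174344/379227755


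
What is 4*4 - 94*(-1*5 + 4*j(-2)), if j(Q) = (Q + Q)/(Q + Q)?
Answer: 110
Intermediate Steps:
j(Q) = 1 (j(Q) = (2*Q)/((2*Q)) = (2*Q)*(1/(2*Q)) = 1)
4*4 - 94*(-1*5 + 4*j(-2)) = 4*4 - 94*(-1*5 + 4*1) = 16 - 94*(-5 + 4) = 16 - 94*(-1) = 16 + 94 = 110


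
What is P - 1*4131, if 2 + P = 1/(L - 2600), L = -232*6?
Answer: -16498937/3992 ≈ -4133.0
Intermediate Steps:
L = -1392
P = -7985/3992 (P = -2 + 1/(-1392 - 2600) = -2 + 1/(-3992) = -2 - 1/3992 = -7985/3992 ≈ -2.0003)
P - 1*4131 = -7985/3992 - 1*4131 = -7985/3992 - 4131 = -16498937/3992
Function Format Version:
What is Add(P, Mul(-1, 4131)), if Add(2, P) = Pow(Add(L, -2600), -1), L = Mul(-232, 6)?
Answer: Rational(-16498937, 3992) ≈ -4133.0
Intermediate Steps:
L = -1392
P = Rational(-7985, 3992) (P = Add(-2, Pow(Add(-1392, -2600), -1)) = Add(-2, Pow(-3992, -1)) = Add(-2, Rational(-1, 3992)) = Rational(-7985, 3992) ≈ -2.0003)
Add(P, Mul(-1, 4131)) = Add(Rational(-7985, 3992), Mul(-1, 4131)) = Add(Rational(-7985, 3992), -4131) = Rational(-16498937, 3992)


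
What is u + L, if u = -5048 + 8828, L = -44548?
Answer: -40768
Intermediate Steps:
u = 3780
u + L = 3780 - 44548 = -40768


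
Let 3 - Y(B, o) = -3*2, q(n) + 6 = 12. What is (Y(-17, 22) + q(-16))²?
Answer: 225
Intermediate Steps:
q(n) = 6 (q(n) = -6 + 12 = 6)
Y(B, o) = 9 (Y(B, o) = 3 - (-3)*2 = 3 - 1*(-6) = 3 + 6 = 9)
(Y(-17, 22) + q(-16))² = (9 + 6)² = 15² = 225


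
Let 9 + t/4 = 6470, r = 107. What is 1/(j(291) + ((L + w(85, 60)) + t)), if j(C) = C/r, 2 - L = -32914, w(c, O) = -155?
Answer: 107/6271026 ≈ 1.7063e-5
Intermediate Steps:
t = 25844 (t = -36 + 4*6470 = -36 + 25880 = 25844)
L = 32916 (L = 2 - 1*(-32914) = 2 + 32914 = 32916)
j(C) = C/107
1/(j(291) + ((L + w(85, 60)) + t)) = 1/((1/107)*291 + ((32916 - 155) + 25844)) = 1/(291/107 + (32761 + 25844)) = 1/(291/107 + 58605) = 1/(6271026/107) = 107/6271026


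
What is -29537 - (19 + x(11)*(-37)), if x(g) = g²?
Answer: -25079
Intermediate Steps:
-29537 - (19 + x(11)*(-37)) = -29537 - (19 + 11²*(-37)) = -29537 - (19 + 121*(-37)) = -29537 - (19 - 4477) = -29537 - 1*(-4458) = -29537 + 4458 = -25079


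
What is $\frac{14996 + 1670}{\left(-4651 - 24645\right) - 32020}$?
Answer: $- \frac{8333}{30658} \approx -0.2718$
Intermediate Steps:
$\frac{14996 + 1670}{\left(-4651 - 24645\right) - 32020} = \frac{16666}{\left(-4651 - 24645\right) - 32020} = \frac{16666}{-29296 - 32020} = \frac{16666}{-61316} = 16666 \left(- \frac{1}{61316}\right) = - \frac{8333}{30658}$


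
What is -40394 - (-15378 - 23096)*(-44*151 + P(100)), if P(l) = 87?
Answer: -252314412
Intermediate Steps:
-40394 - (-15378 - 23096)*(-44*151 + P(100)) = -40394 - (-15378 - 23096)*(-44*151 + 87) = -40394 - (-38474)*(-6644 + 87) = -40394 - (-38474)*(-6557) = -40394 - 1*252274018 = -40394 - 252274018 = -252314412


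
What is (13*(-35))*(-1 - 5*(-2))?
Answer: -4095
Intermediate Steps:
(13*(-35))*(-1 - 5*(-2)) = -455*(-1 + 10) = -455*9 = -4095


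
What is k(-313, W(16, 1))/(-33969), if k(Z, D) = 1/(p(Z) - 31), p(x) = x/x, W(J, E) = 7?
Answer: 1/1019070 ≈ 9.8129e-7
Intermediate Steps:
p(x) = 1
k(Z, D) = -1/30 (k(Z, D) = 1/(1 - 31) = 1/(-30) = -1/30)
k(-313, W(16, 1))/(-33969) = -1/30/(-33969) = -1/30*(-1/33969) = 1/1019070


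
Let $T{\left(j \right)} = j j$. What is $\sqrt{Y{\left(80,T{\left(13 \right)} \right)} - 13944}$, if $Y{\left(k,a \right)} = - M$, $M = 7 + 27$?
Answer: $i \sqrt{13978} \approx 118.23 i$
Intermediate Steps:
$M = 34$
$T{\left(j \right)} = j^{2}$
$Y{\left(k,a \right)} = -34$ ($Y{\left(k,a \right)} = \left(-1\right) 34 = -34$)
$\sqrt{Y{\left(80,T{\left(13 \right)} \right)} - 13944} = \sqrt{-34 - 13944} = \sqrt{-13978} = i \sqrt{13978}$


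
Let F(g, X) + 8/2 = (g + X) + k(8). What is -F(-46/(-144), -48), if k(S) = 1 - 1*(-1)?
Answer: 3577/72 ≈ 49.681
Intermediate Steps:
k(S) = 2 (k(S) = 1 + 1 = 2)
F(g, X) = -2 + X + g (F(g, X) = -4 + ((g + X) + 2) = -4 + ((X + g) + 2) = -4 + (2 + X + g) = -2 + X + g)
-F(-46/(-144), -48) = -(-2 - 48 - 46/(-144)) = -(-2 - 48 - 46*(-1/144)) = -(-2 - 48 + 23/72) = -1*(-3577/72) = 3577/72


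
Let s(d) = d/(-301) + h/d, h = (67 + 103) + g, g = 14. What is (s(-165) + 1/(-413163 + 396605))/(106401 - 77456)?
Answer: -466306387/23803009611150 ≈ -1.9590e-5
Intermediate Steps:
h = 184 (h = (67 + 103) + 14 = 170 + 14 = 184)
s(d) = 184/d - d/301 (s(d) = d/(-301) + 184/d = d*(-1/301) + 184/d = -d/301 + 184/d = 184/d - d/301)
(s(-165) + 1/(-413163 + 396605))/(106401 - 77456) = ((184/(-165) - 1/301*(-165)) + 1/(-413163 + 396605))/(106401 - 77456) = ((184*(-1/165) + 165/301) + 1/(-16558))/28945 = ((-184/165 + 165/301) - 1/16558)*(1/28945) = (-28159/49665 - 1/16558)*(1/28945) = -466306387/822353070*1/28945 = -466306387/23803009611150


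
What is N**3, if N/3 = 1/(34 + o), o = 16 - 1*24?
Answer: 27/17576 ≈ 0.0015362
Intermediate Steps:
o = -8 (o = 16 - 24 = -8)
N = 3/26 (N = 3/(34 - 8) = 3/26 ≈ 0.11538)
N**3 = (3/26)**3 = 27/17576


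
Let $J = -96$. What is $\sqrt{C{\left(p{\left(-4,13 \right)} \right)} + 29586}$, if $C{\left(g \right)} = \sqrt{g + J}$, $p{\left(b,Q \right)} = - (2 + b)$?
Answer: $\sqrt{29586 + i \sqrt{94}} \approx 172.01 + 0.028 i$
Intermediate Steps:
$p{\left(b,Q \right)} = -2 - b$
$C{\left(g \right)} = \sqrt{-96 + g}$ ($C{\left(g \right)} = \sqrt{g - 96} = \sqrt{-96 + g}$)
$\sqrt{C{\left(p{\left(-4,13 \right)} \right)} + 29586} = \sqrt{\sqrt{-96 - -2} + 29586} = \sqrt{\sqrt{-96 + \left(-2 + 4\right)} + 29586} = \sqrt{\sqrt{-96 + 2} + 29586} = \sqrt{\sqrt{-94} + 29586} = \sqrt{i \sqrt{94} + 29586} = \sqrt{29586 + i \sqrt{94}}$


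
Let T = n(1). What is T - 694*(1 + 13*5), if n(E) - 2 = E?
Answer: -45801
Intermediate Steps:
n(E) = 2 + E
T = 3 (T = 2 + 1 = 3)
T - 694*(1 + 13*5) = 3 - 694*(1 + 13*5) = 3 - 694*(1 + 65) = 3 - 694*66 = 3 - 45804 = -45801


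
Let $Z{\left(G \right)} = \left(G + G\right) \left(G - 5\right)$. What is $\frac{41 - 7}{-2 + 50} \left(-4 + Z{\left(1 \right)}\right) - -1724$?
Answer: $\frac{3431}{2} \approx 1715.5$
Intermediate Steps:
$Z{\left(G \right)} = 2 G \left(-5 + G\right)$
$\frac{41 - 7}{-2 + 50} \left(-4 + Z{\left(1 \right)}\right) - -1724 = \frac{41 - 7}{-2 + 50} \left(-4 + 2 \cdot 1 \left(-5 + 1\right)\right) - -1724 = \frac{34}{48} \left(-4 + 2 \cdot 1 \left(-4\right)\right) + 1724 = 34 \cdot \frac{1}{48} \left(-4 - 8\right) + 1724 = \frac{17}{24} \left(-12\right) + 1724 = - \frac{17}{2} + 1724 = \frac{3431}{2}$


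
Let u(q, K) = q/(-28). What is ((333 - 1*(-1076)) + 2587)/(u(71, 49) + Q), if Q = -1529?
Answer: -3024/1159 ≈ -2.6091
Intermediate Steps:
u(q, K) = -q/28 (u(q, K) = q*(-1/28) = -q/28)
((333 - 1*(-1076)) + 2587)/(u(71, 49) + Q) = ((333 - 1*(-1076)) + 2587)/(-1/28*71 - 1529) = ((333 + 1076) + 2587)/(-71/28 - 1529) = (1409 + 2587)/(-42883/28) = 3996*(-28/42883) = -3024/1159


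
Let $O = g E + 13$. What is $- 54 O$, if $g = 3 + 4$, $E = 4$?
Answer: $-2214$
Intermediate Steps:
$g = 7$
$O = 41$ ($O = 7 \cdot 4 + 13 = 28 + 13 = 41$)
$- 54 O = \left(-54\right) 41 = -2214$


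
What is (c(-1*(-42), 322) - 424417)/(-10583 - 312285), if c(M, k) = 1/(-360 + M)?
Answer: 134964607/102672024 ≈ 1.3145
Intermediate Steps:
(c(-1*(-42), 322) - 424417)/(-10583 - 312285) = (1/(-360 - 1*(-42)) - 424417)/(-10583 - 312285) = (1/(-360 + 42) - 424417)/(-322868) = (1/(-318) - 424417)*(-1/322868) = (-1/318 - 424417)*(-1/322868) = -134964607/318*(-1/322868) = 134964607/102672024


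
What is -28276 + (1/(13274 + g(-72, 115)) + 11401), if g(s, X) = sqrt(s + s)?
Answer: -1486680912113/88099610 - 3*I/44049805 ≈ -16875.0 - 6.8105e-8*I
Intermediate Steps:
g(s, X) = sqrt(2)*sqrt(s) (g(s, X) = sqrt(2*s) = sqrt(2)*sqrt(s))
-28276 + (1/(13274 + g(-72, 115)) + 11401) = -28276 + (1/(13274 + sqrt(2)*sqrt(-72)) + 11401) = -28276 + (1/(13274 + sqrt(2)*(6*I*sqrt(2))) + 11401) = -28276 + (1/(13274 + 12*I) + 11401) = -28276 + ((13274 - 12*I)/176199220 + 11401) = -28276 + (11401 + (13274 - 12*I)/176199220) = -16875 + (13274 - 12*I)/176199220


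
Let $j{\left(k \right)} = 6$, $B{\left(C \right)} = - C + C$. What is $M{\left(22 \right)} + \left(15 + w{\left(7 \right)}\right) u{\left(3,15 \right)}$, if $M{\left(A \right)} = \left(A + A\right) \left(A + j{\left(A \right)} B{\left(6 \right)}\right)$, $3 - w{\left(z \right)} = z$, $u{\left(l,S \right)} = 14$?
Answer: $1122$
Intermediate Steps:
$B{\left(C \right)} = 0$
$w{\left(z \right)} = 3 - z$
$M{\left(A \right)} = 2 A^{2}$ ($M{\left(A \right)} = \left(A + A\right) \left(A + 6 \cdot 0\right) = 2 A \left(A + 0\right) = 2 A A = 2 A^{2}$)
$M{\left(22 \right)} + \left(15 + w{\left(7 \right)}\right) u{\left(3,15 \right)} = 2 \cdot 22^{2} + \left(15 + \left(3 - 7\right)\right) 14 = 2 \cdot 484 + \left(15 + \left(3 - 7\right)\right) 14 = 968 + \left(15 - 4\right) 14 = 968 + 11 \cdot 14 = 968 + 154 = 1122$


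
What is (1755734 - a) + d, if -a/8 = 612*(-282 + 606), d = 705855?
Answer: 4047893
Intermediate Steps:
a = -1586304 (a = -4896*(-282 + 606) = -4896*324 = -8*198288 = -1586304)
(1755734 - a) + d = (1755734 - 1*(-1586304)) + 705855 = (1755734 + 1586304) + 705855 = 3342038 + 705855 = 4047893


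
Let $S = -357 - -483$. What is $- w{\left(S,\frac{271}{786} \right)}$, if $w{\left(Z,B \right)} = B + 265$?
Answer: $- \frac{208561}{786} \approx -265.34$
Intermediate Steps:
$S = 126$ ($S = -357 + 483 = 126$)
$w{\left(Z,B \right)} = 265 + B$
$- w{\left(S,\frac{271}{786} \right)} = - (265 + \frac{271}{786}) = \left(-1\right) \frac{208561}{786} = - \frac{208561}{786}$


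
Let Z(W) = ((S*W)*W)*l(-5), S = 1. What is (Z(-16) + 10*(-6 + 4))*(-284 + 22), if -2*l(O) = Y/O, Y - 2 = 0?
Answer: -40872/5 ≈ -8174.4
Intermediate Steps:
Y = 2 (Y = 2 + 0 = 2)
l(O) = -1/O
Z(W) = W**2/5 (Z(W) = ((1*W)*W)*(-1/(-5)) = (W*W)*(-1*(-1/5)) = W**2*(1/5) = W**2/5)
(Z(-16) + 10*(-6 + 4))*(-284 + 22) = ((1/5)*(-16)**2 + 10*(-6 + 4))*(-284 + 22) = ((1/5)*256 + 10*(-2))*(-262) = (256/5 - 20)*(-262) = (156/5)*(-262) = -40872/5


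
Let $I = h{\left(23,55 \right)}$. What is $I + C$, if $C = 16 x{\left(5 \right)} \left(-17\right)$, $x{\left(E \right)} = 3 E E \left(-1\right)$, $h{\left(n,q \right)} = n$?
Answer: $20423$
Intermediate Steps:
$x{\left(E \right)} = - 3 E^{2}$ ($x{\left(E \right)} = 3 E^{2} \left(-1\right) = - 3 E^{2}$)
$C = 20400$ ($C = 16 \left(- 3 \cdot 5^{2}\right) \left(-17\right) = 16 \left(\left(-3\right) 25\right) \left(-17\right) = 16 \left(-75\right) \left(-17\right) = \left(-1200\right) \left(-17\right) = 20400$)
$I = 23$
$I + C = 23 + 20400 = 20423$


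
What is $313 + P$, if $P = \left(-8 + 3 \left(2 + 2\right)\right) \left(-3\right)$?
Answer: $301$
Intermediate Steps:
$P = -12$ ($P = \left(-8 + 3 \cdot 4\right) \left(-3\right) = \left(-8 + 12\right) \left(-3\right) = 4 \left(-3\right) = -12$)
$313 + P = 313 - 12 = 301$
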